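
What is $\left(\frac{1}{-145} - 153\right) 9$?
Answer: $- \frac{199674}{145} \approx -1377.1$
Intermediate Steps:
$\left(\frac{1}{-145} - 153\right) 9 = \left(- \frac{1}{145} - 153\right) 9 = \left(- \frac{22186}{145}\right) 9 = - \frac{199674}{145}$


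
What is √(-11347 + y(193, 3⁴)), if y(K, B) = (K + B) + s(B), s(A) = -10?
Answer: I*√11083 ≈ 105.28*I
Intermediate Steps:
y(K, B) = -10 + B + K (y(K, B) = (K + B) - 10 = (B + K) - 10 = -10 + B + K)
√(-11347 + y(193, 3⁴)) = √(-11347 + (-10 + 3⁴ + 193)) = √(-11347 + (-10 + 81 + 193)) = √(-11347 + 264) = √(-11083) = I*√11083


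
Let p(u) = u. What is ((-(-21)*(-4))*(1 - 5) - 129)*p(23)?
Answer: 4761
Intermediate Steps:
((-(-21)*(-4))*(1 - 5) - 129)*p(23) = ((-(-21)*(-4))*(1 - 5) - 129)*23 = (-7*12*(-4) - 129)*23 = (-84*(-4) - 129)*23 = (336 - 129)*23 = 207*23 = 4761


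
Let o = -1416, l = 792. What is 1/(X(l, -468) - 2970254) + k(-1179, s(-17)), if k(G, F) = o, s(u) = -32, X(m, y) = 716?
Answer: -4204865809/2969538 ≈ -1416.0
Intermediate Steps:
k(G, F) = -1416
1/(X(l, -468) - 2970254) + k(-1179, s(-17)) = 1/(716 - 2970254) - 1416 = 1/(-2969538) - 1416 = -1/2969538 - 1416 = -4204865809/2969538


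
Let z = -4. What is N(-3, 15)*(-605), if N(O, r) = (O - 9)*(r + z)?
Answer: 79860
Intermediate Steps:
N(O, r) = (-9 + O)*(-4 + r) (N(O, r) = (O - 9)*(r - 4) = (-9 + O)*(-4 + r))
N(-3, 15)*(-605) = (36 - 9*15 - 4*(-3) - 3*15)*(-605) = (36 - 135 + 12 - 45)*(-605) = -132*(-605) = 79860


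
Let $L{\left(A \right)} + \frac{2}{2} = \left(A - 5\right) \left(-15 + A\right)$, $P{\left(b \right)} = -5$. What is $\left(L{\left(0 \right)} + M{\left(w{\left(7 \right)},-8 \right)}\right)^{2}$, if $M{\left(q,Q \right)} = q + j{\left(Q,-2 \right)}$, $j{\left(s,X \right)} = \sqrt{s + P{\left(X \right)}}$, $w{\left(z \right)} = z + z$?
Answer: $\left(88 + i \sqrt{13}\right)^{2} \approx 7731.0 + 634.58 i$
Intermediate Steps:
$w{\left(z \right)} = 2 z$
$L{\left(A \right)} = -1 + \left(-15 + A\right) \left(-5 + A\right)$ ($L{\left(A \right)} = -1 + \left(A - 5\right) \left(-15 + A\right) = -1 + \left(-5 + A\right) \left(-15 + A\right) = -1 + \left(-15 + A\right) \left(-5 + A\right)$)
$j{\left(s,X \right)} = \sqrt{-5 + s}$ ($j{\left(s,X \right)} = \sqrt{s - 5} = \sqrt{-5 + s}$)
$M{\left(q,Q \right)} = q + \sqrt{-5 + Q}$
$\left(L{\left(0 \right)} + M{\left(w{\left(7 \right)},-8 \right)}\right)^{2} = \left(\left(74 + 0^{2} - 0\right) + \left(2 \cdot 7 + \sqrt{-5 - 8}\right)\right)^{2} = \left(\left(74 + 0 + 0\right) + \left(14 + \sqrt{-13}\right)\right)^{2} = \left(74 + \left(14 + i \sqrt{13}\right)\right)^{2} = \left(88 + i \sqrt{13}\right)^{2}$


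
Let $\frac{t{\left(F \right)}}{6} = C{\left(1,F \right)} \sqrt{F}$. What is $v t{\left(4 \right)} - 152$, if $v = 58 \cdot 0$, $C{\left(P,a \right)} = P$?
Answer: $-152$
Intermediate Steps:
$t{\left(F \right)} = 6 \sqrt{F}$ ($t{\left(F \right)} = 6 \cdot 1 \sqrt{F} = 6 \sqrt{F}$)
$v = 0$
$v t{\left(4 \right)} - 152 = 0 \cdot 6 \sqrt{4} - 152 = 0 \cdot 6 \cdot 2 - 152 = 0 \cdot 12 - 152 = 0 - 152 = -152$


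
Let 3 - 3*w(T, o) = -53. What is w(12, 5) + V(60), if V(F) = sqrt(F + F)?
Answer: 56/3 + 2*sqrt(30) ≈ 29.621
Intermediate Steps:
w(T, o) = 56/3 (w(T, o) = 1 - 1/3*(-53) = 1 + 53/3 = 56/3)
V(F) = sqrt(2)*sqrt(F) (V(F) = sqrt(2*F) = sqrt(2)*sqrt(F))
w(12, 5) + V(60) = 56/3 + sqrt(2)*sqrt(60) = 56/3 + sqrt(2)*(2*sqrt(15)) = 56/3 + 2*sqrt(30)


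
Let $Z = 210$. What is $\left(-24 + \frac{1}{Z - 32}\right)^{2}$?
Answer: $\frac{18241441}{31684} \approx 575.73$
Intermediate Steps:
$\left(-24 + \frac{1}{Z - 32}\right)^{2} = \left(-24 + \frac{1}{210 - 32}\right)^{2} = \left(-24 + \frac{1}{178}\right)^{2} = \left(- \frac{4271}{178}\right)^{2} = \frac{18241441}{31684}$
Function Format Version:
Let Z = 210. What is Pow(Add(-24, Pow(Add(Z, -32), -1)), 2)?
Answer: Rational(18241441, 31684) ≈ 575.73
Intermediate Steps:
Pow(Add(-24, Pow(Add(Z, -32), -1)), 2) = Pow(Add(-24, Pow(Add(210, -32), -1)), 2) = Pow(Add(-24, Pow(178, -1)), 2) = Pow(Add(-24, Rational(1, 178)), 2) = Pow(Rational(-4271, 178), 2) = Rational(18241441, 31684)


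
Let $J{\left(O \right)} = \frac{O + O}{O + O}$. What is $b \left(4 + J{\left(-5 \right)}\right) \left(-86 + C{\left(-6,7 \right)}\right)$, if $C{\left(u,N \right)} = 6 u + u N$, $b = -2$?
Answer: $1640$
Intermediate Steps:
$J{\left(O \right)} = 1$ ($J{\left(O \right)} = \frac{2 O}{2 O} = 2 O \frac{1}{2 O} = 1$)
$C{\left(u,N \right)} = 6 u + N u$
$b \left(4 + J{\left(-5 \right)}\right) \left(-86 + C{\left(-6,7 \right)}\right) = - 2 \left(4 + 1\right) \left(-86 - 6 \left(6 + 7\right)\right) = \left(-2\right) 5 \left(-86 - 78\right) = - 10 \left(-86 - 78\right) = \left(-10\right) \left(-164\right) = 1640$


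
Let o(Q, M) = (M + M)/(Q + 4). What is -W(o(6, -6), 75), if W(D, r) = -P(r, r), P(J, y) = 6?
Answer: 6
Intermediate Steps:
o(Q, M) = 2*M/(4 + Q) (o(Q, M) = (2*M)/(4 + Q) = 2*M/(4 + Q))
W(D, r) = -6 (W(D, r) = -1*6 = -6)
-W(o(6, -6), 75) = -1*(-6) = 6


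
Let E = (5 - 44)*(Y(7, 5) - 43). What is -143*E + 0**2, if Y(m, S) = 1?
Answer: -234234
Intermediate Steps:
E = 1638 (E = (5 - 44)*(1 - 43) = -39*(-42) = 1638)
-143*E + 0**2 = -143*1638 + 0**2 = -234234 + 0 = -234234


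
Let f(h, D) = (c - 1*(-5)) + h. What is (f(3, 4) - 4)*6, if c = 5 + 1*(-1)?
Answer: 48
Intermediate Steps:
c = 4 (c = 5 - 1 = 4)
f(h, D) = 9 + h (f(h, D) = (4 - 1*(-5)) + h = (4 + 5) + h = 9 + h)
(f(3, 4) - 4)*6 = ((9 + 3) - 4)*6 = (12 - 4)*6 = 8*6 = 48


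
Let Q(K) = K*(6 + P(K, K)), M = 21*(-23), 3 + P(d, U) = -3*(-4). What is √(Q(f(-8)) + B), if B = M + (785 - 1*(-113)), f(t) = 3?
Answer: 2*√115 ≈ 21.448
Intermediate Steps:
P(d, U) = 9 (P(d, U) = -3 - 3*(-4) = -3 + 12 = 9)
M = -483
Q(K) = 15*K (Q(K) = K*(6 + 9) = K*15 = 15*K)
B = 415 (B = -483 + (785 - 1*(-113)) = -483 + (785 + 113) = -483 + 898 = 415)
√(Q(f(-8)) + B) = √(15*3 + 415) = √(45 + 415) = √460 = 2*√115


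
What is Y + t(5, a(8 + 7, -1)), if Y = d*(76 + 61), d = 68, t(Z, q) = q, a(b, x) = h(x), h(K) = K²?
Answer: 9317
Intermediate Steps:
a(b, x) = x²
Y = 9316 (Y = 68*(76 + 61) = 68*137 = 9316)
Y + t(5, a(8 + 7, -1)) = 9316 + (-1)² = 9316 + 1 = 9317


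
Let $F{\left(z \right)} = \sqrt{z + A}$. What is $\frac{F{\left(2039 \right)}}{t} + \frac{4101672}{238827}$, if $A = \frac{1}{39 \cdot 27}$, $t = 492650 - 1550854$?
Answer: $\frac{1367224}{79609} - \frac{\sqrt{6977971}}{61904934} \approx 17.174$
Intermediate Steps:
$t = -1058204$ ($t = 492650 - 1550854 = -1058204$)
$A = \frac{1}{1053} \approx 0.00094967$
$F{\left(z \right)} = \sqrt{\frac{1}{1053} + z}$ ($F{\left(z \right)} = \sqrt{z + \frac{1}{1053}} = \sqrt{\frac{1}{1053} + z}$)
$\frac{F{\left(2039 \right)}}{t} + \frac{4101672}{238827} = \frac{\frac{1}{117} \sqrt{13 + 13689 \cdot 2039}}{-1058204} + \frac{4101672}{238827} = \frac{\sqrt{13 + 27911871}}{117} \left(- \frac{1}{1058204}\right) + 4101672 \cdot \frac{1}{238827} = \frac{\sqrt{27911884}}{117} \left(- \frac{1}{1058204}\right) + \frac{1367224}{79609} = \frac{2 \sqrt{6977971}}{117} \left(- \frac{1}{1058204}\right) + \frac{1367224}{79609} = - \frac{\sqrt{6977971}}{61904934} + \frac{1367224}{79609} = \frac{1367224}{79609} - \frac{\sqrt{6977971}}{61904934}$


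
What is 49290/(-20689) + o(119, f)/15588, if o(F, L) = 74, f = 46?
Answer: -383400767/161250066 ≈ -2.3777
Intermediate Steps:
49290/(-20689) + o(119, f)/15588 = 49290/(-20689) + 74/15588 = 49290*(-1/20689) + 74*(1/15588) = -49290/20689 + 37/7794 = -383400767/161250066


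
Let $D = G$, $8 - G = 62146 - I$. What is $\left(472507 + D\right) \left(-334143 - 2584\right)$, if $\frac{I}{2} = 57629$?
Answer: $-176992802829$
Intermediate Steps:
$I = 115258$ ($I = 2 \cdot 57629 = 115258$)
$G = 53120$ ($G = 8 - \left(62146 - 115258\right) = 8 - -53112 = 8 + 53112 = 53120$)
$D = 53120$
$\left(472507 + D\right) \left(-334143 - 2584\right) = \left(472507 + 53120\right) \left(-334143 - 2584\right) = 525627 \left(-336727\right) = -176992802829$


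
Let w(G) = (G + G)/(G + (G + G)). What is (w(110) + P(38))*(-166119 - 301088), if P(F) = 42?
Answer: -59802496/3 ≈ -1.9934e+7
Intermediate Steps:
w(G) = 2/3 (w(G) = (2*G)/(G + 2*G) = (2*G)/((3*G)) = (2*G)*(1/(3*G)) = 2/3)
(w(110) + P(38))*(-166119 - 301088) = (2/3 + 42)*(-166119 - 301088) = (128/3)*(-467207) = -59802496/3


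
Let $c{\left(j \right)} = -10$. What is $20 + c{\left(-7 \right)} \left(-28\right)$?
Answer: $300$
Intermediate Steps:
$20 + c{\left(-7 \right)} \left(-28\right) = 20 - -280 = 20 + 280 = 300$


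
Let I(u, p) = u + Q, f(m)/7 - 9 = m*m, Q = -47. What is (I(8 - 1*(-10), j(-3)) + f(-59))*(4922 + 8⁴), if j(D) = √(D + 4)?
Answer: 220048218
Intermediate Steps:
j(D) = √(4 + D)
f(m) = 63 + 7*m² (f(m) = 63 + 7*(m*m) = 63 + 7*m²)
I(u, p) = -47 + u (I(u, p) = u - 47 = -47 + u)
(I(8 - 1*(-10), j(-3)) + f(-59))*(4922 + 8⁴) = ((-47 + (8 - 1*(-10))) + (63 + 7*(-59)²))*(4922 + 8⁴) = ((-47 + (8 + 10)) + (63 + 7*3481))*(4922 + 4096) = ((-47 + 18) + (63 + 24367))*9018 = (-29 + 24430)*9018 = 24401*9018 = 220048218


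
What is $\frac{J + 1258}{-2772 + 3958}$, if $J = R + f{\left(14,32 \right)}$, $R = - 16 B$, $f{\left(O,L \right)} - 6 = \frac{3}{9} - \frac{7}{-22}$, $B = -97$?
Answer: $\frac{185899}{78276} \approx 2.3749$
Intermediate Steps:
$f{\left(O,L \right)} = \frac{439}{66}$ ($f{\left(O,L \right)} = 6 + \left(\frac{3}{9} - \frac{7}{-22}\right) = 6 + \left(3 \cdot \frac{1}{9} - - \frac{7}{22}\right) = 6 + \left(\frac{1}{3} + \frac{7}{22}\right) = 6 + \frac{43}{66} = \frac{439}{66}$)
$R = 1552$ ($R = \left(-16\right) \left(-97\right) = 1552$)
$J = \frac{102871}{66}$ ($J = 1552 + \frac{439}{66} = \frac{102871}{66} \approx 1558.7$)
$\frac{J + 1258}{-2772 + 3958} = \frac{\frac{102871}{66} + 1258}{-2772 + 3958} = \frac{185899}{66 \cdot 1186} = \frac{185899}{66} \cdot \frac{1}{1186} = \frac{185899}{78276}$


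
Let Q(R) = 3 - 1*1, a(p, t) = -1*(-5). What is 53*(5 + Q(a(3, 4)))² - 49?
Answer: 2548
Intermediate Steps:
a(p, t) = 5
Q(R) = 2 (Q(R) = 3 - 1 = 2)
53*(5 + Q(a(3, 4)))² - 49 = 53*(5 + 2)² - 49 = 53*7² - 49 = 53*49 - 49 = 2597 - 49 = 2548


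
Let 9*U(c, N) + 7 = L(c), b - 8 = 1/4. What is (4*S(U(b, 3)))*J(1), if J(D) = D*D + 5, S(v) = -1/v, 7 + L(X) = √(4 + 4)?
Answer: 756/47 + 108*√2/47 ≈ 19.335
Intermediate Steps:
L(X) = -7 + 2*√2 (L(X) = -7 + √(4 + 4) = -7 + √8 = -7 + 2*√2)
b = 33/4 (b = 8 + 1/4 = 8 + ¼ = 33/4 ≈ 8.2500)
U(c, N) = -14/9 + 2*√2/9 (U(c, N) = -7/9 + (-7 + 2*√2)/9 = -7/9 + (-7/9 + 2*√2/9) = -14/9 + 2*√2/9)
J(D) = 5 + D² (J(D) = D² + 5 = 5 + D²)
(4*S(U(b, 3)))*J(1) = (4*(-1/(-14/9 + 2*√2/9)))*(5 + 1²) = (-4/(-14/9 + 2*√2/9))*(5 + 1) = -4/(-14/9 + 2*√2/9)*6 = -24/(-14/9 + 2*√2/9)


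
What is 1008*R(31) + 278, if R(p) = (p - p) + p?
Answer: 31526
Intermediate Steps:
R(p) = p (R(p) = 0 + p = p)
1008*R(31) + 278 = 1008*31 + 278 = 31248 + 278 = 31526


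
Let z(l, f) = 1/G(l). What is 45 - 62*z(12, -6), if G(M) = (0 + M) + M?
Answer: 509/12 ≈ 42.417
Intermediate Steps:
G(M) = 2*M (G(M) = M + M = 2*M)
z(l, f) = 1/(2*l)
45 - 62*z(12, -6) = 45 - 31/12 = 509/12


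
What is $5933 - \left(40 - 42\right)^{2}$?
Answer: $5929$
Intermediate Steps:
$5933 - \left(40 - 42\right)^{2} = 5933 - \left(-2\right)^{2} = 5933 - 4 = 5929$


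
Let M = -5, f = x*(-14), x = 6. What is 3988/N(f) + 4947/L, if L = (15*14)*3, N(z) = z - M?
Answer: -707209/16590 ≈ -42.629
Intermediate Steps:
f = -84 (f = 6*(-14) = -84)
N(z) = 5 + z (N(z) = z - 1*(-5) = z + 5 = 5 + z)
L = 630 (L = 210*3 = 630)
3988/N(f) + 4947/L = 3988/(5 - 84) + 4947/630 = 3988/(-79) + 4947*(1/630) = 3988*(-1/79) + 1649/210 = -3988/79 + 1649/210 = -707209/16590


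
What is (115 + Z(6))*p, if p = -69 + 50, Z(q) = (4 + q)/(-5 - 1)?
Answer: -6460/3 ≈ -2153.3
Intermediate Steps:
Z(q) = -2/3 - q/6 (Z(q) = (4 + q)/(-6) = (4 + q)*(-1/6) = -2/3 - q/6)
p = -19
(115 + Z(6))*p = (115 + (-2/3 - 1/6*6))*(-19) = (115 + (-2/3 - 1))*(-19) = (115 - 5/3)*(-19) = (340/3)*(-19) = -6460/3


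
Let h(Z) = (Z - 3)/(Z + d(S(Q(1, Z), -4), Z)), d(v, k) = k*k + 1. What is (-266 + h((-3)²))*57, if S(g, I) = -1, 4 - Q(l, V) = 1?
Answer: -1379400/91 ≈ -15158.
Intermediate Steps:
Q(l, V) = 3 (Q(l, V) = 4 - 1*1 = 4 - 1 = 3)
d(v, k) = 1 + k² (d(v, k) = k² + 1 = 1 + k²)
h(Z) = (-3 + Z)/(1 + Z + Z²) (h(Z) = (Z - 3)/(Z + (1 + Z²)) = (-3 + Z)/(1 + Z + Z²))
(-266 + h((-3)²))*57 = (-266 + (-3 + (-3)²)/(1 + (-3)² + ((-3)²)²))*57 = (-266 + (-3 + 9)/(1 + 9 + 9²))*57 = (-266 + 6/(1 + 9 + 81))*57 = (-266 + 6/91)*57 = -24200/91*57 = -1379400/91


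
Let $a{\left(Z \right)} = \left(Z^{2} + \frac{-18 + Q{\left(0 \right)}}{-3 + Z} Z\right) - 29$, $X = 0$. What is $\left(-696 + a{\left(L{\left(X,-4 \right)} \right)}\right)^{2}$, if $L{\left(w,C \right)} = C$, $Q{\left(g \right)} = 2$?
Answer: $\frac{25270729}{49} \approx 5.1573 \cdot 10^{5}$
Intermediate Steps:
$a{\left(Z \right)} = -29 + Z^{2} - \frac{16 Z}{-3 + Z}$ ($a{\left(Z \right)} = \left(Z^{2} + \frac{-18 + 2}{-3 + Z} Z\right) - 29 = \left(Z^{2} + - \frac{16}{-3 + Z} Z\right) - 29 = \left(Z^{2} - \frac{16 Z}{-3 + Z}\right) - 29 = -29 + Z^{2} - \frac{16 Z}{-3 + Z}$)
$\left(-696 + a{\left(L{\left(X,-4 \right)} \right)}\right)^{2} = \left(-696 + \frac{87 + \left(-4\right)^{3} - -180 - 3 \left(-4\right)^{2}}{-3 - 4}\right)^{2} = \left(-696 + \frac{87 - 64 + 180 - 48}{-7}\right)^{2} = \left(-696 - \frac{87 - 64 + 180 - 48}{7}\right)^{2} = \left(-696 - \frac{155}{7}\right)^{2} = \left(- \frac{5027}{7}\right)^{2} = \frac{25270729}{49}$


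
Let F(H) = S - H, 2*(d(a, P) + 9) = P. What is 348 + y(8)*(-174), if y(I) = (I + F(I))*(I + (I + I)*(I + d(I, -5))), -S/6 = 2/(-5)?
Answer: 101964/5 ≈ 20393.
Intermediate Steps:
S = 12/5 (S = -12/(-5) = -12*(-1)/5 = -6*(-⅖) = 12/5 ≈ 2.4000)
d(a, P) = -9 + P/2
F(H) = 12/5 - H
y(I) = 12*I/5 + 24*I*(-23/2 + I)/5 (y(I) = (I + (12/5 - I))*(I + (I + I)*(I + (-9 + (½)*(-5)))) = 12*(I + (2*I)*(I + (-9 - 5/2)))/5 = 12*(I + (2*I)*(I - 23/2))/5 = 12*(I + (2*I)*(-23/2 + I))/5 = 12*(I + 2*I*(-23/2 + I))/5 = 12*I/5 + 24*I*(-23/2 + I)/5)
348 + y(8)*(-174) = 348 + ((24/5)*8*(-11 + 8))*(-174) = 348 + ((24/5)*8*(-3))*(-174) = 348 - 576/5*(-174) = 348 + 100224/5 = 101964/5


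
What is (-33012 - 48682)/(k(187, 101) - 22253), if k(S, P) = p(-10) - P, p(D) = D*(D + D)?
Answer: 40847/11077 ≈ 3.6875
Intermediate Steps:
p(D) = 2*D² (p(D) = D*(2*D) = 2*D²)
k(S, P) = 200 - P (k(S, P) = 2*(-10)² - P = 2*100 - P = 200 - P)
(-33012 - 48682)/(k(187, 101) - 22253) = (-33012 - 48682)/((200 - 1*101) - 22253) = -81694/((200 - 101) - 22253) = -81694/(99 - 22253) = -81694/(-22154) = -81694*(-1/22154) = 40847/11077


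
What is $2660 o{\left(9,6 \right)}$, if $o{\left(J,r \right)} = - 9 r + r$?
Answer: $-127680$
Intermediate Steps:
$o{\left(J,r \right)} = - 8 r$
$2660 o{\left(9,6 \right)} = 2660 \left(\left(-8\right) 6\right) = 2660 \left(-48\right) = -127680$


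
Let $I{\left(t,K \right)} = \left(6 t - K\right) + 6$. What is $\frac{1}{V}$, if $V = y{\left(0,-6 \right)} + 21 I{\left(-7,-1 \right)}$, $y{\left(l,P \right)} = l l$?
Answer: $- \frac{1}{735} \approx -0.0013605$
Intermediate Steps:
$I{\left(t,K \right)} = 6 - K + 6 t$ ($I{\left(t,K \right)} = \left(- K + 6 t\right) + 6 = 6 - K + 6 t$)
$y{\left(l,P \right)} = l^{2}$
$V = -735$ ($V = 0^{2} + 21 \left(6 - -1 + 6 \left(-7\right)\right) = 0 + 21 \left(6 + 1 - 42\right) = 0 + 21 \left(-35\right) = 0 - 735 = -735$)
$\frac{1}{V} = \frac{1}{-735} = - \frac{1}{735}$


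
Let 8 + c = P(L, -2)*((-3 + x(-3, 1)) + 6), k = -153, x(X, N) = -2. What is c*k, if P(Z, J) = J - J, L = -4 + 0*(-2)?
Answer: 1224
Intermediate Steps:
L = -4 (L = -4 + 0 = -4)
P(Z, J) = 0
c = -8 (c = -8 + 0*((-3 - 2) + 6) = -8 + 0*(-5 + 6) = -8 + 0*1 = -8 + 0 = -8)
c*k = -8*(-153) = 1224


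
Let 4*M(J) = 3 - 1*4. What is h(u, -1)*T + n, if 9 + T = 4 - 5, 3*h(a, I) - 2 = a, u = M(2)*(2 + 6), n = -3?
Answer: -3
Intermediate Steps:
M(J) = -¼ (M(J) = (3 - 1*4)/4 = (3 - 4)/4 = (¼)*(-1) = -¼)
u = -2 (u = -(2 + 6)/4 = -¼*8 = -2)
h(a, I) = ⅔ + a/3
T = -10 (T = -9 + (4 - 5) = -9 - 1 = -10)
h(u, -1)*T + n = (⅔ + (⅓)*(-2))*(-10) - 3 = (⅔ - ⅔)*(-10) - 3 = 0*(-10) - 3 = 0 - 3 = -3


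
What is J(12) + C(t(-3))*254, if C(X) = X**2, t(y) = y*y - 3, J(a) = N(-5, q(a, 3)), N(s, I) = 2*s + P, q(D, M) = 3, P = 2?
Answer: 9136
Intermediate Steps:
N(s, I) = 2 + 2*s (N(s, I) = 2*s + 2 = 2 + 2*s)
J(a) = -8 (J(a) = 2 + 2*(-5) = 2 - 10 = -8)
t(y) = -3 + y**2 (t(y) = y**2 - 3 = -3 + y**2)
J(12) + C(t(-3))*254 = -8 + (-3 + (-3)**2)**2*254 = -8 + (-3 + 9)**2*254 = -8 + 6**2*254 = -8 + 36*254 = -8 + 9144 = 9136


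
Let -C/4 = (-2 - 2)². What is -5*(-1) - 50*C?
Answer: 3205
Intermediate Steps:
C = -64 (C = -4*(-2 - 2)² = -4*(-4)² = -4*16 = -64)
-5*(-1) - 50*C = -5*(-1) - 50*(-64) = 5 + 3200 = 3205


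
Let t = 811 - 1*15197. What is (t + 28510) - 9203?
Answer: 4921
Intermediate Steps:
t = -14386 (t = 811 - 15197 = -14386)
(t + 28510) - 9203 = (-14386 + 28510) - 9203 = 14124 - 9203 = 4921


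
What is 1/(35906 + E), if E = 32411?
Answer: 1/68317 ≈ 1.4638e-5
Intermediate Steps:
1/(35906 + E) = 1/(35906 + 32411) = 1/68317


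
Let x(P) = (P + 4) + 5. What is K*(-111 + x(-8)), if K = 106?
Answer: -11660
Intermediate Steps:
x(P) = 9 + P (x(P) = (4 + P) + 5 = 9 + P)
K*(-111 + x(-8)) = 106*(-111 + (9 - 8)) = 106*(-111 + 1) = 106*(-110) = -11660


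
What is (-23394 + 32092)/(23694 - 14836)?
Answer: 4349/4429 ≈ 0.98194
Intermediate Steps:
(-23394 + 32092)/(23694 - 14836) = 8698/8858 = 8698*(1/8858) = 4349/4429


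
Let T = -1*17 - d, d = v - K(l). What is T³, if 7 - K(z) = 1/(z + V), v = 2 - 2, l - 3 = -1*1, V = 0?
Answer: -9261/8 ≈ -1157.6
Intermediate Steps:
l = 2 (l = 3 - 1*1 = 3 - 1 = 2)
v = 0
K(z) = 7 - 1/z (K(z) = 7 - 1/(z + 0) = 7 - 1/z)
d = -13/2 (d = 0 - (7 - 1/2) = 0 - (7 - 1*½) = 0 - (7 - ½) = 0 - 1*13/2 = 0 - 13/2 = -13/2 ≈ -6.5000)
T = -21/2 (T = -1*17 - 1*(-13/2) = -17 + 13/2 = -21/2 ≈ -10.500)
T³ = (-21/2)³ = -9261/8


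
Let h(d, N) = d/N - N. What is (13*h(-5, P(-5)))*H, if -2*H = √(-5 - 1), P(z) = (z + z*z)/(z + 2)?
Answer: -1157*I*√6/24 ≈ -118.09*I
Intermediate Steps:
P(z) = (z + z²)/(2 + z)
h(d, N) = -N + d/N
H = -I*√6/2 (H = -√(-5 - 1)/2 = -I*√6/2 ≈ -1.2247*I)
(13*h(-5, P(-5)))*H = (13*(-(-5)*(1 - 5)/(2 - 5) - 5*(-(2 - 5)/(5*(1 - 5)))))*(-I*√6/2) = (13*(-(-5)*(-4)/(-3) - 5/((-5*(-4)/(-3)))))*(-I*√6/2) = (13*(-(-5)*(-1)*(-4)/3 - 5/((-5*(-⅓)*(-4)))))*(-I*√6/2) = (13*(-1*(-20/3) - 5/(-20/3)))*(-I*√6/2) = (13*(20/3 - 5*(-3/20)))*(-I*√6/2) = (13*(20/3 + ¾))*(-I*√6/2) = (13*(89/12))*(-I*√6/2) = 1157*(-I*√6/2)/12 = -1157*I*√6/24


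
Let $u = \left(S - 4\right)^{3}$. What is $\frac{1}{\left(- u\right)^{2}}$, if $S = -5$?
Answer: $\frac{1}{531441} \approx 1.8817 \cdot 10^{-6}$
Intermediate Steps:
$u = -729$ ($u = \left(-5 - 4\right)^{3} = \left(-9\right)^{3} = -729$)
$\frac{1}{\left(- u\right)^{2}} = \frac{1}{\left(\left(-1\right) \left(-729\right)\right)^{2}} = \frac{1}{729^{2}} = \frac{1}{531441}$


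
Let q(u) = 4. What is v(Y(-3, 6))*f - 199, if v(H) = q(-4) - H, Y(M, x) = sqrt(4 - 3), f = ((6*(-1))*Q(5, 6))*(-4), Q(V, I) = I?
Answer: 233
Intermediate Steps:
f = 144 (f = ((6*(-1))*6)*(-4) = -6*6*(-4) = -36*(-4) = 144)
Y(M, x) = 1 (Y(M, x) = sqrt(1) = 1)
v(H) = 4 - H
v(Y(-3, 6))*f - 199 = (4 - 1*1)*144 - 199 = (4 - 1)*144 - 199 = 3*144 - 199 = 432 - 199 = 233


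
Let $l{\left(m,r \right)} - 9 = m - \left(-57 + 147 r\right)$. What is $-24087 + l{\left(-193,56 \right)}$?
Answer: $-32446$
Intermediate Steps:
$l{\left(m,r \right)} = 66 + m - 147 r$ ($l{\left(m,r \right)} = 9 - \left(-57 - m + 147 r\right) = 9 + \left(57 + m - 147 r\right) = 66 + m - 147 r$)
$-24087 + l{\left(-193,56 \right)} = -24087 - 8359 = -32446$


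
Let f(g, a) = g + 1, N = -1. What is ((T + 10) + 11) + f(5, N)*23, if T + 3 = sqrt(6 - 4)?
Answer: 156 + sqrt(2) ≈ 157.41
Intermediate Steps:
T = -3 + sqrt(2) (T = -3 + sqrt(6 - 4) = -3 + sqrt(2) ≈ -1.5858)
f(g, a) = 1 + g
((T + 10) + 11) + f(5, N)*23 = (((-3 + sqrt(2)) + 10) + 11) + (1 + 5)*23 = ((7 + sqrt(2)) + 11) + 6*23 = (18 + sqrt(2)) + 138 = 156 + sqrt(2)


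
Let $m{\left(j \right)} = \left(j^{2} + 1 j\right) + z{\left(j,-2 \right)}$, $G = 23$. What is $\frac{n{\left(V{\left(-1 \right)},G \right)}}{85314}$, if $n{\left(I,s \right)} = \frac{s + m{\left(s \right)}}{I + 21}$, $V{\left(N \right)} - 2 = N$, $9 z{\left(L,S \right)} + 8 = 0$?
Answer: $\frac{5167}{16892172} \approx 0.00030588$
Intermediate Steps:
$z{\left(L,S \right)} = - \frac{8}{9}$ ($z{\left(L,S \right)} = - \frac{8}{9} + \frac{1}{9} \cdot 0 = - \frac{8}{9} + 0 = - \frac{8}{9}$)
$V{\left(N \right)} = 2 + N$
$m{\left(j \right)} = - \frac{8}{9} + j + j^{2}$ ($m{\left(j \right)} = \left(j^{2} + 1 j\right) - \frac{8}{9} = \left(j^{2} + j\right) - \frac{8}{9} = \left(j + j^{2}\right) - \frac{8}{9} = - \frac{8}{9} + j + j^{2}$)
$n{\left(I,s \right)} = \frac{- \frac{8}{9} + s^{2} + 2 s}{21 + I}$ ($n{\left(I,s \right)} = \frac{s + \left(- \frac{8}{9} + s + s^{2}\right)}{I + 21} = \frac{- \frac{8}{9} + s^{2} + 2 s}{21 + I}$)
$\frac{n{\left(V{\left(-1 \right)},G \right)}}{85314} = \frac{\frac{1}{21 + \left(2 - 1\right)} \left(- \frac{8}{9} + 23^{2} + 2 \cdot 23\right)}{85314} = \frac{- \frac{8}{9} + 529 + 46}{21 + 1} \cdot \frac{1}{85314} = \frac{1}{22} \cdot \frac{5167}{9} \cdot \frac{1}{85314} = \frac{5167}{198} \cdot \frac{1}{85314} = \frac{5167}{16892172}$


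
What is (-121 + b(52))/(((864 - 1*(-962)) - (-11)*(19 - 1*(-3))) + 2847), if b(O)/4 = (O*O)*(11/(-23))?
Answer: -121759/113045 ≈ -1.0771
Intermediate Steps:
b(O) = -44*O²/23 (b(O) = 4*((O*O)*(11/(-23))) = 4*(O²*(11*(-1/23))) = 4*(O²*(-11/23)) = 4*(-11*O²/23) = -44*O²/23)
(-121 + b(52))/(((864 - 1*(-962)) - (-11)*(19 - 1*(-3))) + 2847) = (-121 - 44/23*52²)/(((864 - 1*(-962)) - (-11)*(19 - 1*(-3))) + 2847) = (-121 - 44/23*2704)/(((864 + 962) - (-11)*(19 + 3)) + 2847) = (-121 - 118976/23)/((1826 - (-11)*22) + 2847) = -121759/(23*((1826 - 1*(-242)) + 2847)) = -121759/(23*((1826 + 242) + 2847)) = -121759/(23*(2068 + 2847)) = -121759/23/4915 = -121759/23*1/4915 = -121759/113045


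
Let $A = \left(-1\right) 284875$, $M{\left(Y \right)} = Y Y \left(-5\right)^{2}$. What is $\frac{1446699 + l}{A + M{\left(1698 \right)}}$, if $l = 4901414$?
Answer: $\frac{6348113}{71795225} \approx 0.08842$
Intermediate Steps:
$M{\left(Y \right)} = 25 Y^{2}$ ($M{\left(Y \right)} = Y^{2} \cdot 25 = 25 Y^{2}$)
$A = -284875$
$\frac{1446699 + l}{A + M{\left(1698 \right)}} = \frac{1446699 + 4901414}{-284875 + 25 \cdot 1698^{2}} = \frac{6348113}{-284875 + 25 \cdot 2883204} = \frac{6348113}{-284875 + 72080100} = \frac{6348113}{71795225}$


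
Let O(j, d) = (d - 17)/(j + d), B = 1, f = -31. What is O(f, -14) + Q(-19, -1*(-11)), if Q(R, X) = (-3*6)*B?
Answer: -779/45 ≈ -17.311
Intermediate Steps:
O(j, d) = (-17 + d)/(d + j)
Q(R, X) = -18 (Q(R, X) = -3*6*1 = -18*1 = -18)
O(f, -14) + Q(-19, -1*(-11)) = (-17 - 14)/(-14 - 31) - 18 = -31/(-45) - 18 = -1/45*(-31) - 18 = 31/45 - 18 = -779/45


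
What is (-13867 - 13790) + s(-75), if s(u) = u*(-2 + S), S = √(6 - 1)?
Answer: -27507 - 75*√5 ≈ -27675.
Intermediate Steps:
S = √5 ≈ 2.2361
s(u) = u*(-2 + √5)
(-13867 - 13790) + s(-75) = (-13867 - 13790) - 75*(-2 + √5) = -27657 + (150 - 75*√5) = -27507 - 75*√5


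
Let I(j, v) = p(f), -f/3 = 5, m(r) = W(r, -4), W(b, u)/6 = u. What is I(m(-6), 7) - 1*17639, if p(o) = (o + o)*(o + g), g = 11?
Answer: -17519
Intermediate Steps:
W(b, u) = 6*u
m(r) = -24 (m(r) = 6*(-4) = -24)
f = -15 (f = -3*5 = -15)
p(o) = 2*o*(11 + o) (p(o) = (o + o)*(o + 11) = (2*o)*(11 + o) = 2*o*(11 + o))
I(j, v) = 120 (I(j, v) = 2*(-15)*(11 - 15) = 2*(-15)*(-4) = 120)
I(m(-6), 7) - 1*17639 = 120 - 1*17639 = 120 - 17639 = -17519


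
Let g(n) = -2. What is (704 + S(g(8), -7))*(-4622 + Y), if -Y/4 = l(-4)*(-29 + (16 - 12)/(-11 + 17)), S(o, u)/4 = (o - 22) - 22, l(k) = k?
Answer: -7917520/3 ≈ -2.6392e+6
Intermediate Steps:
S(o, u) = -176 + 4*o (S(o, u) = 4*((o - 22) - 22) = 4*((-22 + o) - 22) = 4*(-44 + o) = -176 + 4*o)
Y = -1360/3 (Y = -(-16)*(-29 + (16 - 12)/(-11 + 17)) = -(-16)*(-29 + 4/6) = -(-16)*(-29 + 4*(⅙)) = -(-16)*(-29 + ⅔) = -(-16)*(-85)/3 = -4*340/3 = -1360/3 ≈ -453.33)
(704 + S(g(8), -7))*(-4622 + Y) = (704 + (-176 + 4*(-2)))*(-4622 - 1360/3) = (704 + (-176 - 8))*(-15226/3) = (704 - 184)*(-15226/3) = 520*(-15226/3) = -7917520/3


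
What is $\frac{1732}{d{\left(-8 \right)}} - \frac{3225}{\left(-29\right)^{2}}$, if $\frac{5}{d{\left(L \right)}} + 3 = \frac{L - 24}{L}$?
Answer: $\frac{1440487}{4205} \approx 342.57$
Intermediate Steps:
$d{\left(L \right)} = \frac{5}{-3 + \frac{-24 + L}{L}}$ ($d{\left(L \right)} = \frac{5}{-3 + \frac{L - 24}{L}} = \frac{5}{-3 + \frac{-24 + L}{L}}$)
$\frac{1732}{d{\left(-8 \right)}} - \frac{3225}{\left(-29\right)^{2}} = \frac{1732}{\left(-5\right) \left(-8\right) \frac{1}{24 + 2 \left(-8\right)}} - \frac{3225}{\left(-29\right)^{2}} = \frac{1732}{\left(-5\right) \left(-8\right) \frac{1}{24 - 16}} - \frac{3225}{841} = \frac{1732}{\left(-5\right) \left(-8\right) \frac{1}{8}} - \frac{3225}{841} = \frac{1732}{5} - \frac{3225}{841} = \frac{1440487}{4205}$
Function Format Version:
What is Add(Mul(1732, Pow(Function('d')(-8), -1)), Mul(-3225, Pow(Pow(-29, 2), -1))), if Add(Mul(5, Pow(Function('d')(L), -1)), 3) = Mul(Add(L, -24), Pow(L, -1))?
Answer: Rational(1440487, 4205) ≈ 342.57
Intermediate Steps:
Function('d')(L) = Mul(5, Pow(Add(-3, Mul(Pow(L, -1), Add(-24, L))), -1)) (Function('d')(L) = Mul(5, Pow(Add(-3, Mul(Add(L, -24), Pow(L, -1))), -1)) = Mul(5, Pow(Add(-3, Mul(Add(-24, L), Pow(L, -1))), -1)) = Mul(5, Pow(Add(-3, Mul(Pow(L, -1), Add(-24, L))), -1)))
Add(Mul(1732, Pow(Function('d')(-8), -1)), Mul(-3225, Pow(Pow(-29, 2), -1))) = Add(Mul(1732, Pow(Mul(-5, -8, Pow(Add(24, Mul(2, -8)), -1)), -1)), Mul(-3225, Pow(Pow(-29, 2), -1))) = Add(Mul(1732, Pow(Mul(-5, -8, Pow(Add(24, -16), -1)), -1)), Mul(-3225, Pow(841, -1))) = Add(Mul(1732, Pow(Mul(-5, -8, Pow(8, -1)), -1)), Mul(-3225, Rational(1, 841))) = Add(Mul(1732, Pow(Mul(-5, -8, Rational(1, 8)), -1)), Rational(-3225, 841)) = Add(Mul(1732, Pow(5, -1)), Rational(-3225, 841)) = Add(Mul(1732, Rational(1, 5)), Rational(-3225, 841)) = Add(Rational(1732, 5), Rational(-3225, 841)) = Rational(1440487, 4205)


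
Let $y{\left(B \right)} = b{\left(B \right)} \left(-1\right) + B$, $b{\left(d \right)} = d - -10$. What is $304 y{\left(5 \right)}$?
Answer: $-3040$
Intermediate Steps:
$b{\left(d \right)} = 10 + d$ ($b{\left(d \right)} = d + 10 = 10 + d$)
$y{\left(B \right)} = -10$ ($y{\left(B \right)} = \left(10 + B\right) \left(-1\right) + B = \left(-10 - B\right) + B = -10$)
$304 y{\left(5 \right)} = 304 \left(-10\right) = -3040$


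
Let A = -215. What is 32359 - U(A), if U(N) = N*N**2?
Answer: 9970734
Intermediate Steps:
U(N) = N**3
32359 - U(A) = 32359 - 1*(-215)**3 = 32359 - 1*(-9938375) = 32359 + 9938375 = 9970734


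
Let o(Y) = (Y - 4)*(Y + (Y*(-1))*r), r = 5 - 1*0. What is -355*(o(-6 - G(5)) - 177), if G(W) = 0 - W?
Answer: 69935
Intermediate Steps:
r = 5 (r = 5 + 0 = 5)
G(W) = -W
o(Y) = -4*Y*(-4 + Y) (o(Y) = (Y - 4)*(Y + (Y*(-1))*5) = (-4 + Y)*(Y - Y*5) = (-4 + Y)*(Y - 5*Y) = (-4 + Y)*(-4*Y) = -4*Y*(-4 + Y))
-355*(o(-6 - G(5)) - 177) = -355*(4*(-6 - (-1)*5)*(4 - (-6 - (-1)*5)) - 177) = -355*(4*(-6 - 1*(-5))*(4 - (-6 - 1*(-5))) - 177) = -355*(4*(-6 + 5)*(4 - (-6 + 5)) - 177) = -355*(4*(-1)*(4 - 1*(-1)) - 177) = -355*(4*(-1)*(4 + 1) - 177) = -355*(4*(-1)*5 - 177) = -355*(-20 - 177) = -355*(-197) = 69935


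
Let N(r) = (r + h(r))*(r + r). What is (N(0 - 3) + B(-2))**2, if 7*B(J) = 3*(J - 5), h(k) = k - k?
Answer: 225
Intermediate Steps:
h(k) = 0
B(J) = -15/7 + 3*J/7 (B(J) = (3*(J - 5))/7 = (3*(-5 + J))/7 = (-15 + 3*J)/7 = -15/7 + 3*J/7)
N(r) = 2*r**2 (N(r) = (r + 0)*(r + r) = r*(2*r) = 2*r**2)
(N(0 - 3) + B(-2))**2 = (2*(0 - 3)**2 + (-15/7 + (3/7)*(-2)))**2 = (2*(-3)**2 + (-15/7 - 6/7))**2 = (2*9 - 3)**2 = (18 - 3)**2 = 15**2 = 225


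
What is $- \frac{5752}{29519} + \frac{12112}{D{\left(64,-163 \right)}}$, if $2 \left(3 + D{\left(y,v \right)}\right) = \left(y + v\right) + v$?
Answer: $- \frac{179152448}{1977773} \approx -90.583$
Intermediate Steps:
$D{\left(y,v \right)} = -3 + v + \frac{y}{2}$ ($D{\left(y,v \right)} = -3 + \frac{\left(y + v\right) + v}{2} = -3 + \frac{\left(v + y\right) + v}{2} = -3 + \frac{y + 2 v}{2} = -3 + \left(v + \frac{y}{2}\right) = -3 + v + \frac{y}{2}$)
$- \frac{5752}{29519} + \frac{12112}{D{\left(64,-163 \right)}} = - \frac{5752}{29519} + \frac{12112}{-3 - 163 + \frac{1}{2} \cdot 64} = \left(-5752\right) \frac{1}{29519} + \frac{12112}{-3 - 163 + 32} = - \frac{5752}{29519} + \frac{12112}{-134} = - \frac{5752}{29519} + 12112 \left(- \frac{1}{134}\right) = - \frac{5752}{29519} - \frac{6056}{67} = - \frac{179152448}{1977773}$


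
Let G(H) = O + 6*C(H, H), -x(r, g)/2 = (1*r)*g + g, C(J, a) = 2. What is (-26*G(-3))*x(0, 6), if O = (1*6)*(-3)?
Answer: -1872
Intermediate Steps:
O = -18 (O = 6*(-3) = -18)
x(r, g) = -2*g - 2*g*r (x(r, g) = -2*((1*r)*g + g) = -2*(r*g + g) = -2*(g*r + g) = -2*(g + g*r) = -2*g - 2*g*r)
G(H) = -6 (G(H) = -18 + 6*2 = -18 + 12 = -6)
(-26*G(-3))*x(0, 6) = (-26*(-6))*(-2*6*(1 + 0)) = 156*(-2*6*1) = 156*(-12) = -1872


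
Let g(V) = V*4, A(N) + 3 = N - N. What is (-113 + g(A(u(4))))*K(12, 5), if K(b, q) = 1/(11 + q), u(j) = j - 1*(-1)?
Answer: -125/16 ≈ -7.8125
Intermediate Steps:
u(j) = 1 + j (u(j) = j + 1 = 1 + j)
A(N) = -3 (A(N) = -3 + (N - N) = -3 + 0 = -3)
g(V) = 4*V
(-113 + g(A(u(4))))*K(12, 5) = (-113 + 4*(-3))/(11 + 5) = (-113 - 12)/16 = -125*1/16 = -125/16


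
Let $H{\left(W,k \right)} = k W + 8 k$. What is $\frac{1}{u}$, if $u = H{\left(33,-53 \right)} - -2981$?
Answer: $\frac{1}{808} \approx 0.0012376$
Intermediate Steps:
$H{\left(W,k \right)} = 8 k + W k$ ($H{\left(W,k \right)} = W k + 8 k = 8 k + W k$)
$u = 808$ ($u = - 53 \left(8 + 33\right) - -2981 = \left(-53\right) 41 + 2981 = -2173 + 2981 = 808$)
$\frac{1}{u} = \frac{1}{808}$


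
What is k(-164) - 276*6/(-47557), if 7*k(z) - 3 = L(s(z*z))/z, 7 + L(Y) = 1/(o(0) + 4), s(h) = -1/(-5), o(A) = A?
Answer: 14640081/31197392 ≈ 0.46927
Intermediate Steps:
s(h) = ⅕ (s(h) = -1*(-⅕) = ⅕)
L(Y) = -27/4 (L(Y) = -7 + 1/(0 + 4) = -7 + 1/4 = -7 + ¼ = -27/4)
k(z) = 3/7 - 27/(28*z) (k(z) = 3/7 + (-27/(4*z))/7 = 3/7 - 27/(28*z))
k(-164) - 276*6/(-47557) = (3/28)*(-9 + 4*(-164))/(-164) - 276*6/(-47557) = (3/28)*(-1/164)*(-9 - 656) - 1656*(-1/47557) = (3/28)*(-1/164)*(-665) + 1656/47557 = 285/656 + 1656/47557 = 14640081/31197392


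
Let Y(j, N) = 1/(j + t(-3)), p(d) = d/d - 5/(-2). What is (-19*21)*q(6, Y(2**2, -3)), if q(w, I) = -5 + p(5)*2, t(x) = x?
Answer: -798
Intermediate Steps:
p(d) = 7/2 (p(d) = 1 - 5*(-1/2) = 1 + 5/2 = 7/2)
Y(j, N) = 1/(-3 + j) (Y(j, N) = 1/(j - 3) = 1/(-3 + j))
q(w, I) = 2 (q(w, I) = -5 + (7/2)*2 = -5 + 7 = 2)
(-19*21)*q(6, Y(2**2, -3)) = -19*21*2 = -399*2 = -798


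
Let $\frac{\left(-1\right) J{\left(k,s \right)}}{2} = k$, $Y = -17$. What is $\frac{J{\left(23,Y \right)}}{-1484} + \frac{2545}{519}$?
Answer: $\frac{1900327}{385098} \approx 4.9347$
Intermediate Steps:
$J{\left(k,s \right)} = - 2 k$
$\frac{J{\left(23,Y \right)}}{-1484} + \frac{2545}{519} = \frac{\left(-2\right) 23}{-1484} + \frac{2545}{519} = \left(-46\right) \left(- \frac{1}{1484}\right) + 2545 \cdot \frac{1}{519} = \frac{23}{742} + \frac{2545}{519} = \frac{1900327}{385098}$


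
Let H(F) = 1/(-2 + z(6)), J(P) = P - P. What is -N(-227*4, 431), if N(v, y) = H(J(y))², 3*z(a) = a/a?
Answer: -9/25 ≈ -0.36000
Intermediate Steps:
J(P) = 0
z(a) = ⅓ (z(a) = (a/a)/3 = (⅓)*1 = ⅓)
H(F) = -⅗ (H(F) = 1/(-2 + ⅓) = 1/(-5/3) = -⅗)
N(v, y) = 9/25 (N(v, y) = (-⅗)² = 9/25)
-N(-227*4, 431) = -1*9/25 = -9/25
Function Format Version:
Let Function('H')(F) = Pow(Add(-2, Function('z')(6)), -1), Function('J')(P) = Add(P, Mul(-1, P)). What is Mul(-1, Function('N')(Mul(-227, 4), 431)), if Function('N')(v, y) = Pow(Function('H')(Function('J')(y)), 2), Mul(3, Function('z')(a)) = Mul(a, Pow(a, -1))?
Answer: Rational(-9, 25) ≈ -0.36000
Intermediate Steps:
Function('J')(P) = 0
Function('z')(a) = Rational(1, 3) (Function('z')(a) = Mul(Rational(1, 3), Mul(a, Pow(a, -1))) = Mul(Rational(1, 3), 1) = Rational(1, 3))
Function('H')(F) = Rational(-3, 5) (Function('H')(F) = Pow(Add(-2, Rational(1, 3)), -1) = Pow(Rational(-5, 3), -1) = Rational(-3, 5))
Function('N')(v, y) = Rational(9, 25) (Function('N')(v, y) = Pow(Rational(-3, 5), 2) = Rational(9, 25))
Mul(-1, Function('N')(Mul(-227, 4), 431)) = Mul(-1, Rational(9, 25)) = Rational(-9, 25)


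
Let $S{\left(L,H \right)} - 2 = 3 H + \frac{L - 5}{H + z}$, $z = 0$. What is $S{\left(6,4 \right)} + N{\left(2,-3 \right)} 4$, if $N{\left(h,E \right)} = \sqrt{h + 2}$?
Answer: $\frac{89}{4} \approx 22.25$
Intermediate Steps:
$N{\left(h,E \right)} = \sqrt{2 + h}$
$S{\left(L,H \right)} = 2 + 3 H + \frac{-5 + L}{H}$ ($S{\left(L,H \right)} = 2 + \left(3 H + \frac{L - 5}{H + 0}\right) = 2 + \left(3 H + \frac{-5 + L}{H}\right) = 2 + 3 H + \frac{-5 + L}{H}$)
$S{\left(6,4 \right)} + N{\left(2,-3 \right)} 4 = \left(2 - \frac{5}{4} + 3 \cdot 4 + \frac{6}{4}\right) + \sqrt{2 + 2} \cdot 4 = \left(2 - \frac{5}{4} + 12 + 6 \cdot \frac{1}{4}\right) + \sqrt{4} \cdot 4 = \left(2 - \frac{5}{4} + 12 + \frac{3}{2}\right) + 2 \cdot 4 = \frac{57}{4} + 8 = \frac{89}{4}$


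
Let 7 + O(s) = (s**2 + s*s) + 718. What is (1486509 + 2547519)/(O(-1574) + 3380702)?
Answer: 4034028/8336365 ≈ 0.48391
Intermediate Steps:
O(s) = 711 + 2*s**2 (O(s) = -7 + ((s**2 + s*s) + 718) = -7 + ((s**2 + s**2) + 718) = -7 + (2*s**2 + 718) = -7 + (718 + 2*s**2) = 711 + 2*s**2)
(1486509 + 2547519)/(O(-1574) + 3380702) = (1486509 + 2547519)/((711 + 2*(-1574)**2) + 3380702) = 4034028/((711 + 2*2477476) + 3380702) = 4034028/((711 + 4954952) + 3380702) = 4034028/(4955663 + 3380702) = 4034028/8336365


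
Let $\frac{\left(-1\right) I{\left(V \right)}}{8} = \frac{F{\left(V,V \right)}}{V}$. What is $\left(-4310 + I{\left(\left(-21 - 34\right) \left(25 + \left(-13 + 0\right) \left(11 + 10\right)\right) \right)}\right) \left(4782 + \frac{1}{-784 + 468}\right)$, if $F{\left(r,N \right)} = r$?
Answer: $- \frac{3262488649}{158} \approx -2.0649 \cdot 10^{7}$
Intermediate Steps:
$I{\left(V \right)} = -8$ ($I{\left(V \right)} = - 8 \frac{V}{V} = \left(-8\right) 1 = -8$)
$\left(-4310 + I{\left(\left(-21 - 34\right) \left(25 + \left(-13 + 0\right) \left(11 + 10\right)\right) \right)}\right) \left(4782 + \frac{1}{-784 + 468}\right) = \left(-4310 - 8\right) \left(4782 + \frac{1}{-784 + 468}\right) = - 4318 \left(4782 + \frac{1}{-316}\right) = - 4318 \left(4782 - \frac{1}{316}\right) = \left(-4318\right) \frac{1511111}{316} = - \frac{3262488649}{158}$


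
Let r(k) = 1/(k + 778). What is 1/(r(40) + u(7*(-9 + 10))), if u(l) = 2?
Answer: 818/1637 ≈ 0.49969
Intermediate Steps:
r(k) = 1/(778 + k)
1/(r(40) + u(7*(-9 + 10))) = 1/(1/(778 + 40) + 2) = 1/(1/818 + 2) = 1/(1637/818) = 818/1637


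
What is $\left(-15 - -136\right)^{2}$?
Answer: $14641$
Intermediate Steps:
$\left(-15 - -136\right)^{2} = \left(-15 + 136\right)^{2} = 121^{2} = 14641$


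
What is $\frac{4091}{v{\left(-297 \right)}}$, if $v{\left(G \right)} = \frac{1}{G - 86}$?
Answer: $-1566853$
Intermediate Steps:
$v{\left(G \right)} = \frac{1}{-86 + G}$
$\frac{4091}{v{\left(-297 \right)}} = \frac{4091}{\frac{1}{-86 - 297}} = \frac{4091}{\frac{1}{-383}} = \frac{4091}{- \frac{1}{383}} = 4091 \left(-383\right) = -1566853$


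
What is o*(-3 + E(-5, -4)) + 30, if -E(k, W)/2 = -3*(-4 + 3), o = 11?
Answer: -69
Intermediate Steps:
E(k, W) = -6 (E(k, W) = -(-6)*(-4 + 3) = -(-6)*(-1) = -2*3 = -6)
o*(-3 + E(-5, -4)) + 30 = 11*(-3 - 6) + 30 = 11*(-9) + 30 = -99 + 30 = -69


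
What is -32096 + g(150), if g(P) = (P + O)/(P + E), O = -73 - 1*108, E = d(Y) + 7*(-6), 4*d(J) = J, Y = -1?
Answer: -13833500/431 ≈ -32096.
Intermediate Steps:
d(J) = J/4
E = -169/4 (E = (1/4)*(-1) + 7*(-6) = -1/4 - 42 = -169/4 ≈ -42.250)
O = -181 (O = -73 - 108 = -181)
g(P) = (-181 + P)/(-169/4 + P) (g(P) = (P - 181)/(P - 169/4) = (-181 + P)/(-169/4 + P))
-32096 + g(150) = -32096 + 4*(-181 + 150)/(-169 + 4*150) = -32096 + 4*(-31)/(-169 + 600) = -32096 + 4*(-31)/431 = -32096 + 4*(1/431)*(-31) = -32096 - 124/431 = -13833500/431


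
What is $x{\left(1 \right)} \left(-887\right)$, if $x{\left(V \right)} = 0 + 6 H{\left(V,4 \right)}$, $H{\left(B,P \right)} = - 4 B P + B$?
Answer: $79830$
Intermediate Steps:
$H{\left(B,P \right)} = B - 4 B P$ ($H{\left(B,P \right)} = - 4 B P + B = B - 4 B P$)
$x{\left(V \right)} = - 90 V$ ($x{\left(V \right)} = 0 + 6 V \left(1 - 16\right) = 0 + 6 V \left(-15\right) = 0 + 6 \left(- 15 V\right) = 0 - 90 V = - 90 V$)
$x{\left(1 \right)} \left(-887\right) = \left(-90\right) 1 \left(-887\right) = \left(-90\right) \left(-887\right) = 79830$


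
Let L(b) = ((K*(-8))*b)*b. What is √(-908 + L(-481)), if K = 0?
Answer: 2*I*√227 ≈ 30.133*I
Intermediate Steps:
L(b) = 0 (L(b) = ((0*(-8))*b)*b = (0*b)*b = 0*b = 0)
√(-908 + L(-481)) = √(-908 + 0) = √(-908) = 2*I*√227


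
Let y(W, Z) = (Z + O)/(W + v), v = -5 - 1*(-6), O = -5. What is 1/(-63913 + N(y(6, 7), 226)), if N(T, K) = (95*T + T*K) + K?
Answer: -7/445167 ≈ -1.5724e-5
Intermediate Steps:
v = 1 (v = -5 + 6 = 1)
y(W, Z) = (-5 + Z)/(1 + W) (y(W, Z) = (Z - 5)/(W + 1) = (-5 + Z)/(1 + W))
N(T, K) = K + 95*T + K*T (N(T, K) = (95*T + K*T) + K = K + 95*T + K*T)
1/(-63913 + N(y(6, 7), 226)) = 1/(-63913 + (226 + 95*((-5 + 7)/(1 + 6)) + 226*((-5 + 7)/(1 + 6)))) = 1/(-63913 + (226 + 95*(2/7) + 226*(2/7))) = 1/(-63913 + (226 + 190/7 + 452/7)) = 1/(-63913 + 2224/7) = 1/(-445167/7) = -7/445167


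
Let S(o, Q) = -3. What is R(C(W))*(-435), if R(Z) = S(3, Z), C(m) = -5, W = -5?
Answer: 1305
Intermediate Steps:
R(Z) = -3
R(C(W))*(-435) = -3*(-435) = 1305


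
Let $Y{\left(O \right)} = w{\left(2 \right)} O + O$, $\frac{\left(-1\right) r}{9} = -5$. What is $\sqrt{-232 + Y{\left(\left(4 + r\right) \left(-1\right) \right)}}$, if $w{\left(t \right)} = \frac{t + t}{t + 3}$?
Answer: $\frac{i \sqrt{8005}}{5} \approx 17.894 i$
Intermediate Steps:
$r = 45$ ($r = \left(-9\right) \left(-5\right) = 45$)
$w{\left(t \right)} = \frac{2 t}{3 + t}$
$Y{\left(O \right)} = \frac{9 O}{5}$ ($Y{\left(O \right)} = 2 \cdot 2 \frac{1}{3 + 2} O + O = 2 \cdot 2 \cdot \frac{1}{5} O + O = \frac{4 O}{5} + O = \frac{9 O}{5}$)
$\sqrt{-232 + Y{\left(\left(4 + r\right) \left(-1\right) \right)}} = \sqrt{-232 + \frac{9 \left(4 + 45\right) \left(-1\right)}{5}} = \sqrt{-232 + \frac{9 \cdot 49 \left(-1\right)}{5}} = \sqrt{-232 + \frac{9}{5} \left(-49\right)} = \sqrt{-232 - \frac{441}{5}} = \sqrt{- \frac{1601}{5}} = \frac{i \sqrt{8005}}{5}$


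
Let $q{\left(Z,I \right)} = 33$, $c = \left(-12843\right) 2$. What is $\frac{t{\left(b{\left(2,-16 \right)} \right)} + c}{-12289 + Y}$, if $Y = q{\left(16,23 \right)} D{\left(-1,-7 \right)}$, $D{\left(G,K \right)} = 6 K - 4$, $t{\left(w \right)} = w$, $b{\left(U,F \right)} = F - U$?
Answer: $\frac{25704}{13807} \approx 1.8617$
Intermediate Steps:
$c = -25686$
$D{\left(G,K \right)} = -4 + 6 K$
$Y = -1518$ ($Y = 33 \left(-4 + 6 \left(-7\right)\right) = 33 \left(-4 - 42\right) = 33 \left(-46\right) = -1518$)
$\frac{t{\left(b{\left(2,-16 \right)} \right)} + c}{-12289 + Y} = \frac{\left(-16 - 2\right) - 25686}{-12289 - 1518} = \frac{\left(-16 - 2\right) - 25686}{-13807} = \left(-18 - 25686\right) \left(- \frac{1}{13807}\right) = \left(-25704\right) \left(- \frac{1}{13807}\right) = \frac{25704}{13807}$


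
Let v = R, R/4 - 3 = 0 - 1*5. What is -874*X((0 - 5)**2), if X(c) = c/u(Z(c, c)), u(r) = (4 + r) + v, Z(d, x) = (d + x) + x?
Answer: -21850/71 ≈ -307.75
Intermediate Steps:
R = -8 (R = 12 + 4*(0 - 1*5) = 12 + 4*(0 - 5) = 12 + 4*(-5) = 12 - 20 = -8)
v = -8
Z(d, x) = d + 2*x
u(r) = -4 + r (u(r) = (4 + r) - 8 = -4 + r)
X(c) = c/(-4 + 3*c) (X(c) = c/(-4 + (c + 2*c)) = c/(-4 + 3*c))
-874*X((0 - 5)**2) = -874*(0 - 5)**2/(-4 + 3*(0 - 5)**2) = -874*(-5)**2/(-4 + 3*(-5)**2) = -21850/(-4 + 3*25) = -21850/(-4 + 75) = -21850/71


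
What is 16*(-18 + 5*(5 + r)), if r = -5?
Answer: -288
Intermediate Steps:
16*(-18 + 5*(5 + r)) = 16*(-18 + 5*(5 - 5)) = 16*(-18 + 5*0) = 16*(-18 + 0) = 16*(-18) = -288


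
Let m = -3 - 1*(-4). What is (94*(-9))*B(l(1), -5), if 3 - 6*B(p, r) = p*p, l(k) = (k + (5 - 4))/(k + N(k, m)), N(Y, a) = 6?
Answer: -20163/49 ≈ -411.49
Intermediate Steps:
m = 1 (m = -3 + 4 = 1)
l(k) = (1 + k)/(6 + k) (l(k) = (k + (5 - 4))/(k + 6) = (k + 1)/(6 + k) = (1 + k)/(6 + k))
B(p, r) = 1/2 - p**2/6 (B(p, r) = 1/2 - p*p/6 = 1/2 - p**2/6)
(94*(-9))*B(l(1), -5) = (94*(-9))*(1/2 - (1 + 1)**2/(6 + 1)**2/6) = -846*(1/2 - (2/7)**2/6) = -846*(1/2 - 1/6*4/49) = -846*(1/2 - 2/147) = -846*143/294 = -20163/49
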